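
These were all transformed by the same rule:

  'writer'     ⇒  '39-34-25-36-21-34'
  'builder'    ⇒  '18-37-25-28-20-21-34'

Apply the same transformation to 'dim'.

w is letter #23 and maps to 39: an offset of 16. Each letter is replaced by its alphabet position (a=1..z=26) + 16.
For dim: d=4→20, i=9→25, m=13→29.

20-25-29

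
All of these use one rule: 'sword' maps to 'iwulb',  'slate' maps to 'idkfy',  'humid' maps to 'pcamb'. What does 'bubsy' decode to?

s(18)→i(8) and w(22)→w(22) fit y≡23x+10 (mod 26); the inverse of 23 mod 26 is 17. This is an affine cipher: with a=0,…,z=25, each position x becomes (23x+10) mod 26.
Reversing it on bubsy: b(1)→17·(1−10)≡3=d; u(20)→17·(20−10)≡14=o; b(1)→17·(1−10)≡3=d; s(18)→17·(18−10)≡6=g; y(24)→17·(24−10)≡4=e (all mod 26).

dodge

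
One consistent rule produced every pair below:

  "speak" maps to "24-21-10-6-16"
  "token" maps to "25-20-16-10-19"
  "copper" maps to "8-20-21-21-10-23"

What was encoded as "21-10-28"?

pew

s is letter #19 and maps to 24: an offset of 5. Letters become their 1-based position plus 5 (so a→6, b→7, …).
Reversing it on 21-10-28: 21→(21−5)÷1=16=p, 10→(10−5)÷1=5=e, 28→(28−5)÷1=23=w.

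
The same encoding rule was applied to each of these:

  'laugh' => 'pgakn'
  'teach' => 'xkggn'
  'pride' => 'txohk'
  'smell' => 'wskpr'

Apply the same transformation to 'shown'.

wnuat

Shifts by position in laugh: pos 0: l→p (+4), pos 1: a→g (+6), pos 2: u→a (+6), pos 3: g→k (+4), pos 4: h→n (+6) — repeating every 3. The shifts repeat in a cycle of length 3: positions 0,1,… shift by +4, +6, +6, then the pattern repeats.
On shown: s+4=w, h+6=n, o+6=u, w+4=a, n+6=t.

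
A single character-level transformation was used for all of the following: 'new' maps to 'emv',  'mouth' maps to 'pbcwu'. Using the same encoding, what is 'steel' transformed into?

The output letters match the input read backwards, each shifted +8: new reversed is wen. Read the word backwards and shift each letter +8.
On steel: reverse → leets; then shift: l+8=t, e+8=m, e+8=m, t+8=b, s+8=a.

tmmba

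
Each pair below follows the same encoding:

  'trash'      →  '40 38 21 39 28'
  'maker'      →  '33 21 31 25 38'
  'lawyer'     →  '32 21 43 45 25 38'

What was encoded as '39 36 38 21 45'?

The number is (letter's place in the alphabet, a=1) + 20.
Reversing it on 39 36 38 21 45: 39→(39−20)÷1=19=s, 36→(36−20)÷1=16=p, 38→(38−20)÷1=18=r, 21→(21−20)÷1=1=a, 45→(45−20)÷1=25=y.

spray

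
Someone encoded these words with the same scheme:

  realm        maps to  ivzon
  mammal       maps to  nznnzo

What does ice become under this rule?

Each pair mirrors across the alphabet (r↔i, e↔v, a↔z): positions sum to 25. Letters are reflected about the middle of the alphabet (position → 25−position): Atbash.
Applying it to ice: i↔r, c↔x, e↔v.

rxv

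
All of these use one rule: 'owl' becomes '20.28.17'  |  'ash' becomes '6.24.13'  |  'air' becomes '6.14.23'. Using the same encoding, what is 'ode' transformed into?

20.9.10

Each letter is replaced by its alphabet position (a=1..z=26) + 5.
For ode: o=15→20, d=4→9, e=5→10.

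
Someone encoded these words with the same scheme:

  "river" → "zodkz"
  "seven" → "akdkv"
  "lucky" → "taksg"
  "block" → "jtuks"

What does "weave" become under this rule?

ekgdk

The shift depends on letter class: consonant r→z is +8, but vowel i→o is +6. Two shifts are in play — +6 for a/e/i/o/u, +8 for every other letter.
For weave: w(cons)+8=e, e(vowel)+6=k, a(vowel)+6=g, v(cons)+8=d, e(vowel)+6=k.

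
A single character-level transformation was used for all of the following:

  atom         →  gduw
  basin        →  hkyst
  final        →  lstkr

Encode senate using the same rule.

yotkzo

Shifts by position in atom: pos 0: a→g (+6), pos 1: t→d (+10), pos 2: o→u (+6), pos 3: m→w (+10) — repeating every 2. A repeating key of period 2 is used — shifts +6, +10 over and over.
On senate: s+6=y, e+10=o, n+6=t, a+10=k, t+6=z, e+10=o.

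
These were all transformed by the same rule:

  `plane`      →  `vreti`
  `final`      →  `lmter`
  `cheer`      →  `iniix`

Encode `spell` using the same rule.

The shift depends on letter class: consonant p→v is +6, but vowel a→e is +4. Two shifts are in play — +4 for a/e/i/o/u, +6 for every other letter.
Applying it to spell: s(cons)+6=y, p(cons)+6=v, e(vowel)+4=i, l(cons)+6=r, l(cons)+6=r.

yvirr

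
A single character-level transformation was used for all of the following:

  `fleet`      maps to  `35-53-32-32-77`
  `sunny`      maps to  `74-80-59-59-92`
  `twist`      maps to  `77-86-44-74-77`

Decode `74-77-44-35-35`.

f(#6)→35 and l(#12)→53: differences scale by 3, so n = 3·pos + 17. With a=1..z=26, the number is 3·pos + 17.
Reversing it on 74-77-44-35-35: 74→(74−17)÷3=19=s, 77→(77−17)÷3=20=t, 44→(44−17)÷3=9=i, 35→(35−17)÷3=6=f, 35→(35−17)÷3=6=f.

stiff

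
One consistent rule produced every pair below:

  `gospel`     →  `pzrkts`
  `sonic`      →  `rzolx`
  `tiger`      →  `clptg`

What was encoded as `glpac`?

g(6)→p(15) and o(14)→z(25) fit y≡11x+1 (mod 26); the inverse of 11 mod 26 is 19. Treating letters as 0–25, the rule is x ↦ 11x + 1 (mod 26).
Undoing it on glpac: g(6)→19·(6−1)≡17=r; l(11)→19·(11−1)≡8=i; p(15)→19·(15−1)≡6=g; a(0)→19·(0−1)≡7=h; c(2)→19·(2−1)≡19=t (all mod 26).

right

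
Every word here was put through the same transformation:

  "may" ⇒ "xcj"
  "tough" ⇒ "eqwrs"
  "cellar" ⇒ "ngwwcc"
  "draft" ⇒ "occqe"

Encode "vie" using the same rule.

The shift depends on letter class: consonant m→x is +11, but vowel a→c is +2. The rule splits by letter class: vowels +2, consonants +11.
For vie: v(cons)+11=g, i(vowel)+2=k, e(vowel)+2=g.

gkg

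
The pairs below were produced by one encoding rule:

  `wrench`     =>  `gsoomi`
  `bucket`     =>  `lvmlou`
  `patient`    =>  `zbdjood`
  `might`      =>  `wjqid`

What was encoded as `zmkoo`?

plane

Shifts by position in wrench: pos 0: w→g (+10), pos 1: r→s (+1), pos 2: e→o (+10), pos 3: n→o (+1) — repeating every 2. The shifts repeat in a cycle of length 2: positions 0,1,… shift by +10, +1, then the pattern repeats.
Decoding zmkoo: z−10=p, m−1=l, k−10=a, o−1=n, o−10=e.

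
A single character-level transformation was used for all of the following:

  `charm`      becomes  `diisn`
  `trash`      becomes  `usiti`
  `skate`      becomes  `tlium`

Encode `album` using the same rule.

The shift depends on letter class: consonant c→d is +1, but vowel a→i is +8. Two shifts are in play — +8 for a/e/i/o/u, +1 for every other letter.
On album: a(vowel)+8=i, l(cons)+1=m, b(cons)+1=c, u(vowel)+8=c, m(cons)+1=n.

imccn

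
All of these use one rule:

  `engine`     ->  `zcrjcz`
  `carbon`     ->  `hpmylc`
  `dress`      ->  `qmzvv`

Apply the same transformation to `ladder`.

Treating letters as 0–25, the rule is x ↦ 9x + 15 (mod 26).
Applying it to ladder: l(11)→9·11+15≡10=k; a(0)→9·0+15≡15=p; d(3)→9·3+15≡16=q; d(3)→9·3+15≡16=q; e(4)→9·4+15≡25=z; r(17)→9·17+15≡12=m (all mod 26).

kpqqzm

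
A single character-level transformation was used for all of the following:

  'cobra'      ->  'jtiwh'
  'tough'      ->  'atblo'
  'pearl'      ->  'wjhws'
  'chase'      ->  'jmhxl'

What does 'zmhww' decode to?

Shifts by position in cobra: pos 0: c→j (+7), pos 1: o→t (+5), pos 2: b→i (+7), pos 3: r→w (+5) — repeating every 2. It's a Vigenère-style cipher with numeric key [7,5]: position i shifts by key[i mod 2].
Decoding zmhww: z−7=s, m−5=h, h−7=a, w−5=r, w−7=p.

sharp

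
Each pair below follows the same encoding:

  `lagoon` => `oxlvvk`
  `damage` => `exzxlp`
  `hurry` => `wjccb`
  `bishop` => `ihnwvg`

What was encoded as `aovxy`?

float

l(11)→o(14) and a(0)→x(23) fit y≡11x+23 (mod 26); the inverse of 11 mod 26 is 19. This is an affine cipher: with a=0,…,z=25, each position x becomes (11x+23) mod 26.
Undoing it on aovxy: a(0)→19·(0−23)≡5=f; o(14)→19·(14−23)≡11=l; v(21)→19·(21−23)≡14=o; x(23)→19·(23−23)≡0=a; y(24)→19·(24−23)≡19=t (all mod 26).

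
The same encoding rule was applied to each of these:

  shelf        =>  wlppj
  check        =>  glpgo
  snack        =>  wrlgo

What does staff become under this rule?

wxljj

The rule splits by letter class: vowels +11, consonants +4.
For staff: s(cons)+4=w, t(cons)+4=x, a(vowel)+11=l, f(cons)+4=j, f(cons)+4=j.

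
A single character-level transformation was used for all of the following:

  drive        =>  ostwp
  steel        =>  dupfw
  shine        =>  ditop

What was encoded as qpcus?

Shifts by position in drive: pos 0: d→o (+11), pos 1: r→s (+1), pos 2: i→t (+11), pos 3: v→w (+1) — repeating every 2. A repeating key of period 2 is used — shifts +11, +1 over and over.
Decoding qpcus: q−11=f, p−1=o, c−11=r, u−1=t, s−11=h.

forth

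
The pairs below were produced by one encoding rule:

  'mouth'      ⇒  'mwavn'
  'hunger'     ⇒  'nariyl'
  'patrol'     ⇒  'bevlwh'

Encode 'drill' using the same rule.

m(12)→m(12) and o(14)→w(22) fit y≡5x+4 (mod 26); the inverse of 5 mod 26 is 21. This is an affine cipher: with a=0,…,z=25, each position x becomes (5x+4) mod 26.
On drill: d(3)→5·3+4≡19=t; r(17)→5·17+4≡11=l; i(8)→5·8+4≡18=s; l(11)→5·11+4≡7=h; l(11)→5·11+4≡7=h (all mod 26).

tlshh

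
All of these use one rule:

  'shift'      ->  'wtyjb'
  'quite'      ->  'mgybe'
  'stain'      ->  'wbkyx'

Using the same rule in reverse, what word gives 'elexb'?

s(18)→w(22) and h(7)→t(19) fit y≡5x+10 (mod 26); the inverse of 5 mod 26 is 21. Treating letters as 0–25, the rule is x ↦ 5x + 10 (mod 26).
Decoding elexb: e(4)→21·(4−10)≡4=e; l(11)→21·(11−10)≡21=v; e(4)→21·(4−10)≡4=e; x(23)→21·(23−10)≡13=n; b(1)→21·(1−10)≡19=t (all mod 26).

event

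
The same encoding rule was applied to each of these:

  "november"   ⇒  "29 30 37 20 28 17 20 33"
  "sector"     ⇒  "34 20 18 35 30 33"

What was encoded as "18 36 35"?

n is letter #14 and maps to 29: an offset of 15. Letters become their 1-based position plus 15 (so a→16, b→17, …).
Undoing it on 18 36 35: 18→(18−15)÷1=3=c, 36→(36−15)÷1=21=u, 35→(35−15)÷1=20=t.

cut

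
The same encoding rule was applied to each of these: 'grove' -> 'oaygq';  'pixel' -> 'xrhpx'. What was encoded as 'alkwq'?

In grove: g→o is +8, r→a is +9, o→y is +10, v→g is +11 — the shift increases by 1 each position. Letter i (0-indexed) is shifted by i+8, so successive shifts are 8, 9, 10, ….
Decoding alkwq: a−8=s, l−9=c, k−10=a, w−11=l, q−12=e.

scale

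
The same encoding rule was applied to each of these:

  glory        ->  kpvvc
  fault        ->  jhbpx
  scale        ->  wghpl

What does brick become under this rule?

fvpgo

The shift depends on letter class: consonant g→k is +4, but vowel o→v is +7. The rule splits by letter class: vowels +7, consonants +4.
On brick: b(cons)+4=f, r(cons)+4=v, i(vowel)+7=p, c(cons)+4=g, k(cons)+4=o.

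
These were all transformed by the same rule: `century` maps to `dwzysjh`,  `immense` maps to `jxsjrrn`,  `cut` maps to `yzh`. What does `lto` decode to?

The output letters match the input read backwards, each shifted +5: century reversed is yrutnec. Two steps: reverse the string, then apply a Caesar shift of +5.
Decoding lto: shift back: l−5=g, t−5=o, o−5=j → goj; then reverse → jog.

jog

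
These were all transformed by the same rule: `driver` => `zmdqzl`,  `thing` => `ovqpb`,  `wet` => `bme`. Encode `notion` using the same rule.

vwqbwv

The output letters match the input read backwards, each shifted +8: driver reversed is revird. Two steps: reverse the string, then apply a Caesar shift of +8.
For notion: reverse → noiton; then shift: n+8=v, o+8=w, i+8=q, t+8=b, o+8=w, n+8=v.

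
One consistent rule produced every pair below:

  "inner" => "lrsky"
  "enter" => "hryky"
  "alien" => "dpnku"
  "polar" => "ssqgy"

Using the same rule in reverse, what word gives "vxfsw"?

In inner: i→l is +3, n→r is +4, n→s is +5, e→k is +6 — the shift increases by 1 each position. Letter i (0-indexed) is shifted by i+3, so successive shifts are 3, 4, 5, ….
Reversing it on vxfsw: v−3=s, x−4=t, f−5=a, s−6=m, w−7=p.

stamp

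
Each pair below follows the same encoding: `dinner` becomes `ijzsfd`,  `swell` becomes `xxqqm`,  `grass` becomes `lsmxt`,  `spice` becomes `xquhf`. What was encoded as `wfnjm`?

rebel

It's a Vigenère-style cipher with numeric key [5,1,12]: position i shifts by key[i mod 3].
Reversing it on wfnjm: w−5=r, f−1=e, n−12=b, j−5=e, m−1=l.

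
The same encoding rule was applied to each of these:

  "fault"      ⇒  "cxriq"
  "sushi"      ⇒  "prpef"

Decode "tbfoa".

weird

Compare letters: f→c is +23, a→x is +23, u→r is +23 — a constant shift. Every letter moves 23 places later in the alphabet, wrapping around z→a.
Undoing it on tbfoa: t−23=w, b−23=e, f−23=i, o−23=r, a−23=d.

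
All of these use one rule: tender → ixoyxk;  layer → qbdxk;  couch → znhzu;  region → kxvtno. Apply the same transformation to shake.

jubrx

t(19)→i(8) and e(4)→x(23) fit y≡25x+1 (mod 26); the inverse of 25 mod 26 is 25. This is an affine cipher: with a=0,…,z=25, each position x becomes (25x+1) mod 26.
On shake: s(18)→25·18+1≡9=j; h(7)→25·7+1≡20=u; a(0)→25·0+1≡1=b; k(10)→25·10+1≡17=r; e(4)→25·4+1≡23=x (all mod 26).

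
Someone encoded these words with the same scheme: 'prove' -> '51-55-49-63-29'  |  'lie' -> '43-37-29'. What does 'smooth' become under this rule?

p(#16)→51 and r(#18)→55: differences scale by 2, so n = 2·pos + 19. The formula is n = 2×(alphabet index, a=1) + 19.
For smooth: s=19→57, m=13→45, o=15→49, o=15→49, t=20→59, h=8→35.

57-45-49-49-59-35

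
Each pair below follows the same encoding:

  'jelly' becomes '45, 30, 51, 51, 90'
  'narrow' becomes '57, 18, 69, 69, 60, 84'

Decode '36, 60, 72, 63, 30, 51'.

gospel

j(#10)→45 and e(#5)→30: differences scale by 3, so n = 3·pos + 15. The formula is n = 3×(alphabet index, a=1) + 15.
Reversing it on 36, 60, 72, 63, 30, 51: 36→(36−15)÷3=7=g, 60→(60−15)÷3=15=o, 72→(72−15)÷3=19=s, 63→(63−15)÷3=16=p, 30→(30−15)÷3=5=e, 51→(51−15)÷3=12=l.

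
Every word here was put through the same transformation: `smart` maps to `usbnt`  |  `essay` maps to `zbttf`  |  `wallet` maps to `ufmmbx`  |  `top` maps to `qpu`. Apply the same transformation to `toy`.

zpu

Two steps: reverse the string, then apply a Caesar shift of +1.
On toy: reverse → yot; then shift: y+1=z, o+1=p, t+1=u.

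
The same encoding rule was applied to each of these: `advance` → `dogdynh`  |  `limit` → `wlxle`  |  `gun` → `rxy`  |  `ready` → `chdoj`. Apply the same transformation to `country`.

The shift depends on letter class: consonant d→o is +11, but vowel a→d is +3. Two shifts are in play — +3 for a/e/i/o/u, +11 for every other letter.
On country: c(cons)+11=n, o(vowel)+3=r, u(vowel)+3=x, n(cons)+11=y, t(cons)+11=e, r(cons)+11=c, y(cons)+11=j.

nrxyecj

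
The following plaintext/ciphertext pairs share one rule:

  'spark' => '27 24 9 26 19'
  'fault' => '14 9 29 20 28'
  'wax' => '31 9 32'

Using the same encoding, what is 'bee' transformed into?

10 13 13

s is letter #19 and maps to 27: an offset of 8. Each letter is replaced by its alphabet position (a=1..z=26) + 8.
On bee: b=2→10, e=5→13, e=5→13.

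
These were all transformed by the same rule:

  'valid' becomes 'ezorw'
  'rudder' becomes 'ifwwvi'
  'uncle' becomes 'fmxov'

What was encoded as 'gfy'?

Each pair mirrors across the alphabet (v↔e, a↔z, l↔o): positions sum to 25. This is the alphabet-reversal cipher (Atbash): a becomes z, b becomes y, etc.
Reversing it on gfy: g↔t, f↔u, y↔b.

tub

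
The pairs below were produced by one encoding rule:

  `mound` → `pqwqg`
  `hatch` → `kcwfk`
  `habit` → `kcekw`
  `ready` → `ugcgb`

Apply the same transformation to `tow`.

wqz

The shift depends on letter class: consonant m→p is +3, but vowel o→q is +2. Two shifts are in play — +2 for a/e/i/o/u, +3 for every other letter.
For tow: t(cons)+3=w, o(vowel)+2=q, w(cons)+3=z.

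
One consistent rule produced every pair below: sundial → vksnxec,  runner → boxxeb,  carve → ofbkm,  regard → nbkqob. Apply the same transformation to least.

dckov

The output letters match the input read backwards, each shifted +10: sundial reversed is laidnus. Two steps: reverse the string, then apply a Caesar shift of +10.
Applying it to least: reverse → tsael; then shift: t+10=d, s+10=c, a+10=k, e+10=o, l+10=v.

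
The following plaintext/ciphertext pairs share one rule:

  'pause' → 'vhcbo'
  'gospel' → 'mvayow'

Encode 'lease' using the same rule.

rlibo

Letter i (0-indexed) is shifted by i+6, so successive shifts are 6, 7, 8, ….
On lease: l+6=r, e+7=l, a+8=i, s+9=b, e+10=o.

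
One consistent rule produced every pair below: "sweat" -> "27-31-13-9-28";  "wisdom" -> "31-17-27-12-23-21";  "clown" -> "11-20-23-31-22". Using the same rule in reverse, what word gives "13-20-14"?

elf

Each letter is replaced by its alphabet position (a=1..z=26) + 8.
Decoding 13-20-14: 13→(13−8)÷1=5=e, 20→(20−8)÷1=12=l, 14→(14−8)÷1=6=f.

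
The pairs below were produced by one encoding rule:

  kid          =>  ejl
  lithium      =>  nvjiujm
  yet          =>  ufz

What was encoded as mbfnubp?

oatmeal

Read the word backwards and shift each letter +1.
Reversing it on mbfnubp: shift back: m−1=l, b−1=a, f−1=e, n−1=m, u−1=t, b−1=a, p−1=o → laemtao; then reverse → oatmeal.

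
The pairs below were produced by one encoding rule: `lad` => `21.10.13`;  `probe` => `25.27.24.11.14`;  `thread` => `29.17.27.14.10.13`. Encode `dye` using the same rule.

13.34.14

l is letter #12 and maps to 21: an offset of 9. Each letter is replaced by its alphabet position (a=1..z=26) + 9.
On dye: d=4→13, y=25→34, e=5→14.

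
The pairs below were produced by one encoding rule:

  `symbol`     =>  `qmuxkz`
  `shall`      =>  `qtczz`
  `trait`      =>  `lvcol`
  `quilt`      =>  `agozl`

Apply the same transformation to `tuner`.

lgpiv

s(18)→q(16) and y(24)→m(12) fit y≡21x+2 (mod 26); the inverse of 21 mod 26 is 5. Each letter's alphabet position (a=0..z=25) is mapped through 21·x+2 mod 26 — an affine cipher.
On tuner: t(19)→21·19+2≡11=l; u(20)→21·20+2≡6=g; n(13)→21·13+2≡15=p; e(4)→21·4+2≡8=i; r(17)→21·17+2≡21=v (all mod 26).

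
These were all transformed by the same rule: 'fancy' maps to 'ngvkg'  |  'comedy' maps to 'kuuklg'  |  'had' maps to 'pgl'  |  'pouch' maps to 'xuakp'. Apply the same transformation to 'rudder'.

zallkz

The shift depends on letter class: consonant f→n is +8, but vowel a→g is +6. Vowels shift forward by 6 and consonants shift forward by 8.
For rudder: r(cons)+8=z, u(vowel)+6=a, d(cons)+8=l, d(cons)+8=l, e(vowel)+6=k, r(cons)+8=z.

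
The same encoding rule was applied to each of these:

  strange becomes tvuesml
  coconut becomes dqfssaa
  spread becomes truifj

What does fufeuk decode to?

escape

In strange: s→t is +1, t→v is +2, r→u is +3, a→e is +4 — the shift increases by 1 each position. The shift increases by 1 at each position, starting from +1: 1, 2, 3, ….
Undoing it on fufeuk: f−1=e, u−2=s, f−3=c, e−4=a, u−5=p, k−6=e.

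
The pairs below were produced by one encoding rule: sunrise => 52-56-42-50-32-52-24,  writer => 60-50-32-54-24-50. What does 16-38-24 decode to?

ale

s(#19)→52 and u(#21)→56: differences scale by 2, so n = 2·pos + 14. The formula is n = 2×(alphabet index, a=1) + 14.
Reversing it on 16-38-24: 16→(16−14)÷2=1=a, 38→(38−14)÷2=12=l, 24→(24−14)÷2=5=e.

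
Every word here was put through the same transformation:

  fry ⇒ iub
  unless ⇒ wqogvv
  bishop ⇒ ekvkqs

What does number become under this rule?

Vowels shift forward by 2 and consonants shift forward by 3.
For number: n(cons)+3=q, u(vowel)+2=w, m(cons)+3=p, b(cons)+3=e, e(vowel)+2=g, r(cons)+3=u.

qwpegu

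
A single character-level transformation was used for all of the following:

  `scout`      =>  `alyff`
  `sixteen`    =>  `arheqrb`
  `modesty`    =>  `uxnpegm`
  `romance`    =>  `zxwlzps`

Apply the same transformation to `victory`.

In scout: s→a is +8, c→l is +9, o→y is +10, u→f is +11 — the shift increases by 1 each position. Letter i (0-indexed) is shifted by i+8, so successive shifts are 8, 9, 10, ….
On victory: v+8=d, i+9=r, c+10=m, t+11=e, o+12=a, r+13=e, y+14=m.

drmeaem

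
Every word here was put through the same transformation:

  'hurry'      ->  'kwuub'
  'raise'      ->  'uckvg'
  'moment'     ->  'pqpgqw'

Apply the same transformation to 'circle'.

fkufog

The rule splits by letter class: vowels +2, consonants +3.
For circle: c(cons)+3=f, i(vowel)+2=k, r(cons)+3=u, c(cons)+3=f, l(cons)+3=o, e(vowel)+2=g.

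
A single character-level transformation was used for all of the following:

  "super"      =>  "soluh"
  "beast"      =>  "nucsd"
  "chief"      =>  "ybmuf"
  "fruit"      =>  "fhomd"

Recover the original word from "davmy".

s(18)→s(18) and u(20)→o(14) fit y≡11x+2 (mod 26); the inverse of 11 mod 26 is 19. Each letter's alphabet position (a=0..z=25) is mapped through 11·x+2 mod 26 — an affine cipher.
Reversing it on davmy: d(3)→19·(3−2)≡19=t; a(0)→19·(0−2)≡14=o; v(21)→19·(21−2)≡23=x; m(12)→19·(12−2)≡8=i; y(24)→19·(24−2)≡2=c (all mod 26).

toxic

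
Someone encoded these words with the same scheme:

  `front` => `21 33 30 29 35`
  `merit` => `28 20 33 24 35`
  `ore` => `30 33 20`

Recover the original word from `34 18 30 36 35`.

scout

Each letter is replaced by its alphabet position (a=1..z=26) + 15.
Decoding 34 18 30 36 35: 34→(34−15)÷1=19=s, 18→(18−15)÷1=3=c, 30→(30−15)÷1=15=o, 36→(36−15)÷1=21=u, 35→(35−15)÷1=20=t.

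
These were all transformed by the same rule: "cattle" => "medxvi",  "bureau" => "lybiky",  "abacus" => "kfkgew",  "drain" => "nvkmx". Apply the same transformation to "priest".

zvsicx

Shifts by position in cattle: pos 0: c→m (+10), pos 1: a→e (+4), pos 2: t→d (+10), pos 3: t→x (+4) — repeating every 2. It's a Vigenère-style cipher with numeric key [10,4]: position i shifts by key[i mod 2].
Applying it to priest: p+10=z, r+4=v, i+10=s, e+4=i, s+10=c, t+4=x.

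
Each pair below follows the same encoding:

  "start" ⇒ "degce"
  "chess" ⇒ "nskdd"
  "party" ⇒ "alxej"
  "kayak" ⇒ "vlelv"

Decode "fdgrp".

The shifts repeat in a cycle of length 3: positions 0,1,… shift by +11, +11, +6, then the pattern repeats.
Reversing it on fdgrp: f−11=u, d−11=s, g−6=a, r−11=g, p−11=e.

usage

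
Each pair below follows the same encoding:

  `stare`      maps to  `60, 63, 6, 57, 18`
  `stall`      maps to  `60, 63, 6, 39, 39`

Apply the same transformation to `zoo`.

81, 48, 48

s(#19)→60 and t(#20)→63: differences scale by 3, so n = 3·pos + 3. Each letter becomes 3×(its alphabet position, a=1..z=26) + 3.
For zoo: z=26→81, o=15→48, o=15→48.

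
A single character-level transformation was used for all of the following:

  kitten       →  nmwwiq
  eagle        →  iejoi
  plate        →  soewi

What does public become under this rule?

Two shifts are in play — +4 for a/e/i/o/u, +3 for every other letter.
Applying it to public: p(cons)+3=s, u(vowel)+4=y, b(cons)+3=e, l(cons)+3=o, i(vowel)+4=m, c(cons)+3=f.

syeomf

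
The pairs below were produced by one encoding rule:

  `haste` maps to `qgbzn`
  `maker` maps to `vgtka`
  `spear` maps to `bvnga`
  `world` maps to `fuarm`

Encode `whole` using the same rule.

Shifts by position in haste: pos 0: h→q (+9), pos 1: a→g (+6), pos 2: s→b (+9), pos 3: t→z (+6) — repeating every 2. A repeating key of period 2 is used — shifts +9, +6 over and over.
For whole: w+9=f, h+6=n, o+9=x, l+6=r, e+9=n.

fnxrn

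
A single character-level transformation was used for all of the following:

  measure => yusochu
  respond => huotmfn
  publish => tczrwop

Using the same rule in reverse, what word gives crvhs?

m(12)→y(24) and e(4)→u(20) fit y≡7x+18 (mod 26); the inverse of 7 mod 26 is 15. Each letter's alphabet position (a=0..z=25) is mapped through 7·x+18 mod 26 — an affine cipher.
Reversing it on crvhs: c(2)→15·(2−18)≡20=u; r(17)→15·(17−18)≡11=l; v(21)→15·(21−18)≡19=t; h(7)→15·(7−18)≡17=r; s(18)→15·(18−18)≡0=a (all mod 26).

ultra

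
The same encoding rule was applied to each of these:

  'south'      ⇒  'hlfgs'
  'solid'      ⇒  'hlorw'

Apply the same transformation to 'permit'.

Each pair mirrors across the alphabet (s↔h, o↔l, u↔f): positions sum to 25. Letters are reflected about the middle of the alphabet (position → 25−position): Atbash.
For permit: p↔k, e↔v, r↔i, m↔n, i↔r, t↔g.

kvinrg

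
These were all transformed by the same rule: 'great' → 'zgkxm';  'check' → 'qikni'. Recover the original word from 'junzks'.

method

The output letters match the input read backwards, each shifted +6: great reversed is taerg. Two steps: reverse the string, then apply a Caesar shift of +6.
Decoding junzks: shift back: j−6=d, u−6=o, n−6=h, z−6=t, k−6=e, s−6=m → dohtem; then reverse → method.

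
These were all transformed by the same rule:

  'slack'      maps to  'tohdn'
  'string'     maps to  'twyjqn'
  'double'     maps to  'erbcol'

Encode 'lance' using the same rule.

mdudh

A repeating key of period 3 is used — shifts +1, +3, +7 over and over.
For lance: l+1=m, a+3=d, n+7=u, c+1=d, e+3=h.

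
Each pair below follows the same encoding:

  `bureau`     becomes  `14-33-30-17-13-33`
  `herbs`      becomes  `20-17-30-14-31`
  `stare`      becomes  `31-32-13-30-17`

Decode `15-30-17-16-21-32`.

Letters become their 1-based position plus 12 (so a→13, b→14, …).
Undoing it on 15-30-17-16-21-32: 15→(15−12)÷1=3=c, 30→(30−12)÷1=18=r, 17→(17−12)÷1=5=e, 16→(16−12)÷1=4=d, 21→(21−12)÷1=9=i, 32→(32−12)÷1=20=t.

credit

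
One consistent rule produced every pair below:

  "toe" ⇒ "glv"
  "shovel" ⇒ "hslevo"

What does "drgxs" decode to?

witch

Each letter is replaced by its mirror in the alphabet: a↔z, b↔y, c↔x, and so on (the Atbash cipher).
Reversing it on drgxs: d↔w, r↔i, g↔t, x↔c, s↔h.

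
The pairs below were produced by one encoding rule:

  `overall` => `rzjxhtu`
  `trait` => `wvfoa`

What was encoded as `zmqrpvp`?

willing

The shift increases by 1 at each position, starting from +3: 3, 4, 5, ….
Reversing it on zmqrpvp: z−3=w, m−4=i, q−5=l, r−6=l, p−7=i, v−8=n, p−9=g.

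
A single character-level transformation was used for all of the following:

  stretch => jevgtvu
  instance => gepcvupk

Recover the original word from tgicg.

The output letters match the input read backwards, each shifted +2: stretch reversed is hcterts. Two steps: reverse the string, then apply a Caesar shift of +2.
Undoing it on tgicg: shift back: t−2=r, g−2=e, i−2=g, c−2=a, g−2=e → regae; then reverse → eager.

eager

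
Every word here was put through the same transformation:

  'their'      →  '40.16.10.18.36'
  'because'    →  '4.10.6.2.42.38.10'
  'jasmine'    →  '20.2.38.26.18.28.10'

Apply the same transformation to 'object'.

30.4.20.10.6.40

t(#20)→40 and h(#8)→16: differences scale by 2, so n = 2·pos + 0. Each letter becomes 2×(its alphabet position, a=1..z=26).
For object: o=15→30, b=2→4, j=10→20, e=5→10, c=3→6, t=20→40.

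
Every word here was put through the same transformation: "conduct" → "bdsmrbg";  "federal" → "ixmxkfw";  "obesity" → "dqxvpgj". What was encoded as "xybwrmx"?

exclude

This is an affine cipher: with a=0,…,z=25, each position x becomes (11x+5) mod 26.
Decoding xybwrmx: x(23)→19·(23−5)≡4=e; y(24)→19·(24−5)≡23=x; b(1)→19·(1−5)≡2=c; w(22)→19·(22−5)≡11=l; r(17)→19·(17−5)≡20=u; m(12)→19·(12−5)≡3=d; x(23)→19·(23−5)≡4=e (all mod 26).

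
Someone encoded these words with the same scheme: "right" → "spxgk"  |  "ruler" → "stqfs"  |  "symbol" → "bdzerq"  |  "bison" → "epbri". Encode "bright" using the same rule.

r(17)→s(18) and i(8)→p(15) fit y≡9x+21 (mod 26); the inverse of 9 mod 26 is 3. Each letter's alphabet position (a=0..z=25) is mapped through 9·x+21 mod 26 — an affine cipher.
Applying it to bright: b(1)→9·1+21≡4=e; r(17)→9·17+21≡18=s; i(8)→9·8+21≡15=p; g(6)→9·6+21≡23=x; h(7)→9·7+21≡6=g; t(19)→9·19+21≡10=k (all mod 26).

espxgk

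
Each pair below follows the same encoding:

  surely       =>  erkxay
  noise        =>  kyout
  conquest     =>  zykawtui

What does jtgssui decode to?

The output letters match the input read backwards, each shifted +6: surely reversed is ylerus. Read the word backwards and shift each letter +6.
Undoing it on jtgssui: shift back: j−6=d, t−6=n, g−6=a, s−6=m, s−6=m, u−6=o, i−6=c → dnammoc; then reverse → command.

command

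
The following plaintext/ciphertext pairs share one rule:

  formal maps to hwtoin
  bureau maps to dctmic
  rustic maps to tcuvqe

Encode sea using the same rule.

umi

The shift depends on letter class: consonant f→h is +2, but vowel o→w is +8. Vowels shift forward by 8 and consonants shift forward by 2.
Applying it to sea: s(cons)+2=u, e(vowel)+8=m, a(vowel)+8=i.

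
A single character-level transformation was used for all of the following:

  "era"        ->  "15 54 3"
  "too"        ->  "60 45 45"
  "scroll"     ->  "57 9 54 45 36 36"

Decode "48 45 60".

pot

e(#5)→15 and r(#18)→54: differences scale by 3, so n = 3·pos + 0. The formula is n = 3×(alphabet index, a=1).
Undoing it on 48 45 60: 48→(48−0)÷3=16=p, 45→(45−0)÷3=15=o, 60→(60−0)÷3=20=t.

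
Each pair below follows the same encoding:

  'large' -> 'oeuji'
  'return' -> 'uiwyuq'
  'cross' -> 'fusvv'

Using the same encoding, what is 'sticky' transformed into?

vwmfnb

The rule splits by letter class: vowels +4, consonants +3.
For sticky: s(cons)+3=v, t(cons)+3=w, i(vowel)+4=m, c(cons)+3=f, k(cons)+3=n, y(cons)+3=b.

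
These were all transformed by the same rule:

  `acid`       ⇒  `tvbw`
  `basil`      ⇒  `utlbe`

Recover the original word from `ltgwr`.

Compare letters: a→t is +19, c→v is +19, i→b is +19 — a constant shift. Every letter moves 19 places later in the alphabet, wrapping around z→a.
Undoing it on ltgwr: l−19=s, t−19=a, g−19=n, w−19=d, r−19=y.

sandy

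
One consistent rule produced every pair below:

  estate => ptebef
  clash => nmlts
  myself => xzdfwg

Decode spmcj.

Shifts by position in estate: pos 0: e→p (+11), pos 1: s→t (+1), pos 2: t→e (+11), pos 3: a→b (+1) — repeating every 2. It's a Vigenère-style cipher with numeric key [11,1]: position i shifts by key[i mod 2].
Decoding spmcj: s−11=h, p−1=o, m−11=b, c−1=b, j−11=y.

hobby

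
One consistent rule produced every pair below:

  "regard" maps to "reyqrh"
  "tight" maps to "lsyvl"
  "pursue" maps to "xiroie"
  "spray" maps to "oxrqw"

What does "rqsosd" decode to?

r(17)→r(17) and e(4)→e(4) fit y≡23x+16 (mod 26); the inverse of 23 mod 26 is 17. Treating letters as 0–25, the rule is x ↦ 23x + 16 (mod 26).
Decoding rqsosd: r(17)→17·(17−16)≡17=r; q(16)→17·(16−16)≡0=a; s(18)→17·(18−16)≡8=i; o(14)→17·(14−16)≡18=s; s(18)→17·(18−16)≡8=i; d(3)→17·(3−16)≡13=n (all mod 26).

raisin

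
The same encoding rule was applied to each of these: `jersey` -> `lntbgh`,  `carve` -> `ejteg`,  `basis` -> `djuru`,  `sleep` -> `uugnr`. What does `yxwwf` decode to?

Shifts by position in jersey: pos 0: j→l (+2), pos 1: e→n (+9), pos 2: r→t (+2), pos 3: s→b (+9) — repeating every 2. The shifts repeat in a cycle of length 2: positions 0,1,… shift by +2, +9, then the pattern repeats.
Undoing it on yxwwf: y−2=w, x−9=o, w−2=u, w−9=n, f−2=d.

wound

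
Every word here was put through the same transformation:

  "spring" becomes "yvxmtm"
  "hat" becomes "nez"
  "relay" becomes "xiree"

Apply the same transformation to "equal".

The shift depends on letter class: consonant s→y is +6, but vowel i→m is +4. Vowels shift forward by 4 and consonants shift forward by 6.
On equal: e(vowel)+4=i, q(cons)+6=w, u(vowel)+4=y, a(vowel)+4=e, l(cons)+6=r.

iwyer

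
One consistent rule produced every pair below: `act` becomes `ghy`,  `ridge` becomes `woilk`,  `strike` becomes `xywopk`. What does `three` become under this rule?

Vowels shift forward by 6 and consonants shift forward by 5.
For three: t(cons)+5=y, h(cons)+5=m, r(cons)+5=w, e(vowel)+6=k, e(vowel)+6=k.

ymwkk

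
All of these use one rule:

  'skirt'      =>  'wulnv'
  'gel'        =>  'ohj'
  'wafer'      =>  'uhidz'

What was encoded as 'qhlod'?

alien

Read the word backwards and shift each letter +3.
Undoing it on qhlod: shift back: q−3=n, h−3=e, l−3=i, o−3=l, d−3=a → neila; then reverse → alien.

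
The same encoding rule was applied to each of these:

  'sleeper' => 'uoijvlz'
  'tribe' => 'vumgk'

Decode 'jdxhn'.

Letter i (0-indexed) is shifted by i+2, so successive shifts are 2, 3, 4, ….
Undoing it on jdxhn: j−2=h, d−3=a, x−4=t, h−5=c, n−6=h.

hatch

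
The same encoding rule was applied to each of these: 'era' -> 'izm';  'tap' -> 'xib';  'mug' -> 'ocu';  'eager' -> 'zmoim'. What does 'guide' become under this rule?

The word is reversed, then every letter is shifted forward by 8.
Applying it to guide: reverse → ediug; then shift: e+8=m, d+8=l, i+8=q, u+8=c, g+8=o.

mlqco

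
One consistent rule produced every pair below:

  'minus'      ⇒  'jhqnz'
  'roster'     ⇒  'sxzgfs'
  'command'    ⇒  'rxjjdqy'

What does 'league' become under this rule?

m(12)→j(9) and i(8)→h(7) fit y≡7x+3 (mod 26); the inverse of 7 mod 26 is 15. Each letter's alphabet position (a=0..z=25) is mapped through 7·x+3 mod 26 — an affine cipher.
For league: l(11)→7·11+3≡2=c; e(4)→7·4+3≡5=f; a(0)→7·0+3≡3=d; g(6)→7·6+3≡19=t; u(20)→7·20+3≡13=n; e(4)→7·4+3≡5=f (all mod 26).

cfdtnf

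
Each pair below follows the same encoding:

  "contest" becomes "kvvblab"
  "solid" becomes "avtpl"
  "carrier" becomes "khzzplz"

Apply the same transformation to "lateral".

The shift depends on letter class: consonant c→k is +8, but vowel o→v is +7. Two shifts are in play — +7 for a/e/i/o/u, +8 for every other letter.
Applying it to lateral: l(cons)+8=t, a(vowel)+7=h, t(cons)+8=b, e(vowel)+7=l, r(cons)+8=z, a(vowel)+7=h, l(cons)+8=t.

thblzht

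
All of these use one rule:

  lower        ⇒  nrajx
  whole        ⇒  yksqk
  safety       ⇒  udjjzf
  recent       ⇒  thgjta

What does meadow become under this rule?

oheiud

In lower: l→n is +2, o→r is +3, w→a is +4, e→j is +5 — the shift increases by 1 each position. Letter i (0-indexed) is shifted by i+2, so successive shifts are 2, 3, 4, ….
Applying it to meadow: m+2=o, e+3=h, a+4=e, d+5=i, o+6=u, w+7=d.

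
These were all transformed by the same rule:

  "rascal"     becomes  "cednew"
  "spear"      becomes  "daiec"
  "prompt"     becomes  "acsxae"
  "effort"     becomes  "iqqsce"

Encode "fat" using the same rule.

The shift depends on letter class: consonant r→c is +11, but vowel a→e is +4. Vowels shift forward by 4 and consonants shift forward by 11.
On fat: f(cons)+11=q, a(vowel)+4=e, t(cons)+11=e.

qee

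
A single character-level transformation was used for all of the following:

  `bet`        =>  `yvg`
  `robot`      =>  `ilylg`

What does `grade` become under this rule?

Each pair mirrors across the alphabet (b↔y, e↔v, t↔g): positions sum to 25. This is the alphabet-reversal cipher (Atbash): a becomes z, b becomes y, etc.
Applying it to grade: g↔t, r↔i, a↔z, d↔w, e↔v.

tizwv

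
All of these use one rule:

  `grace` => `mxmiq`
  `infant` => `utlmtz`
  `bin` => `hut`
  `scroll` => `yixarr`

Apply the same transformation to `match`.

smzin

The rule splits by letter class: vowels +12, consonants +6.
On match: m(cons)+6=s, a(vowel)+12=m, t(cons)+6=z, c(cons)+6=i, h(cons)+6=n.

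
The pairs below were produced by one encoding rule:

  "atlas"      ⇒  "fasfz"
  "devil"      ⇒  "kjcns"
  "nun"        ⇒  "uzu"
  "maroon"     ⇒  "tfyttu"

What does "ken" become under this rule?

rju

Vowels shift forward by 5 and consonants shift forward by 7.
Applying it to ken: k(cons)+7=r, e(vowel)+5=j, n(cons)+7=u.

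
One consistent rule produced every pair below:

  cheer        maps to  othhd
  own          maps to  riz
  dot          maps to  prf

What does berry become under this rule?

nhddk

Two shifts are in play — +3 for a/e/i/o/u, +12 for every other letter.
Applying it to berry: b(cons)+12=n, e(vowel)+3=h, r(cons)+12=d, r(cons)+12=d, y(cons)+12=k.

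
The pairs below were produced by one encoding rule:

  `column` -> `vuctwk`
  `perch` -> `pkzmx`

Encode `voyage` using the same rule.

The output letters match the input read backwards, each shifted +8: column reversed is nmuloc. Read the word backwards and shift each letter +8.
For voyage: reverse → egayov; then shift: e+8=m, g+8=o, a+8=i, y+8=g, o+8=w, v+8=d.

moigwd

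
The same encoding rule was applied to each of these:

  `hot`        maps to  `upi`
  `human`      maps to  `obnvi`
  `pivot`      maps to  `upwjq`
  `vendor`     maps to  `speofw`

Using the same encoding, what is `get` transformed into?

Two steps: reverse the string, then apply a Caesar shift of +1.
Applying it to get: reverse → teg; then shift: t+1=u, e+1=f, g+1=h.

ufh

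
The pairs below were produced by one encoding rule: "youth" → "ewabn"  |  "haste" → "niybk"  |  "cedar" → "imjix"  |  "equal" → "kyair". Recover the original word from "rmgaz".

Shifts by position in youth: pos 0: y→e (+6), pos 1: o→w (+8), pos 2: u→a (+6), pos 3: t→b (+8) — repeating every 2. The shifts repeat in a cycle of length 2: positions 0,1,… shift by +6, +8, then the pattern repeats.
Decoding rmgaz: r−6=l, m−8=e, g−6=a, a−8=s, z−6=t.

least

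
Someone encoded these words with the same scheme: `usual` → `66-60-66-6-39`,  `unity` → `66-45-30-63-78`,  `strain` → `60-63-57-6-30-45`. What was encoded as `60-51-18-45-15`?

With a=1..z=26, the number is 3·pos + 3.
Undoing it on 60-51-18-45-15: 60→(60−3)÷3=19=s, 51→(51−3)÷3=16=p, 18→(18−3)÷3=5=e, 45→(45−3)÷3=14=n, 15→(15−3)÷3=4=d.

spend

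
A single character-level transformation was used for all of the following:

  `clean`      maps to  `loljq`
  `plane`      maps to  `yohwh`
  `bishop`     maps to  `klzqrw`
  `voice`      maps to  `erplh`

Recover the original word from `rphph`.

Shifts by position in clean: pos 0: c→l (+9), pos 1: l→o (+3), pos 2: e→l (+7), pos 3: a→j (+9), pos 4: n→q (+3) — repeating every 3. It's a Vigenère-style cipher with numeric key [9,3,7]: position i shifts by key[i mod 3].
Undoing it on rphph: r−9=i, p−3=m, h−7=a, p−9=g, h−3=e.

image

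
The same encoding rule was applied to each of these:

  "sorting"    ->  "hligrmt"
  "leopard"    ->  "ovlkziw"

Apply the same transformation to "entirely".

vmgrivob

Each pair mirrors across the alphabet (s↔h, o↔l, r↔i): positions sum to 25. This is the alphabet-reversal cipher (Atbash): a becomes z, b becomes y, etc.
Applying it to entirely: e↔v, n↔m, t↔g, i↔r, r↔i, e↔v, l↔o, y↔b.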